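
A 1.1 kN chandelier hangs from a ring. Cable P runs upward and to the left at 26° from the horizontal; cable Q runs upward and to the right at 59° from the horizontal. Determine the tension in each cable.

ΣF_x = 0: −T_P·cos26° + T_Q·cos59° = 0 → T_Q = 1.7451·T_P.
ΣF_y = 0: T_P·sin26° + T_Q·sin59° = 1.1.
Substitute: T_P·(0.438371 + 1.7451·0.857167) = 1.1 → T_P = 0.568707 ≈ 0.5687 kN.
Then T_Q = 1.7451 × 0.568707 = 0.9925 kN.

T_P = 0.5687 kN, T_Q = 0.9925 kN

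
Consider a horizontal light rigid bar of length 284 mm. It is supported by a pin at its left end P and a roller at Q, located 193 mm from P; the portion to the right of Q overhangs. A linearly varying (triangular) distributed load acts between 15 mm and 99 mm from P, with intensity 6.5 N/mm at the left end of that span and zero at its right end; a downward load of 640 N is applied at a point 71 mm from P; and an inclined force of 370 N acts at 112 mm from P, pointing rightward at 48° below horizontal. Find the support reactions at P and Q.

P_x = -247.6 N, P_y = 732.1 N, Q_y = 455.8 N

Resultant of the triangular load: ½ × 6.5 × 84 = 273 N, acting at 43 mm from P (one-third of the span from the peak).
ΣM about P: Q_y·193 − (½·6.5·84)·43 − 640·71 − 370·sin48°·112 = 0 → Q_y = 87974.9/193 = 455.828 ≈ 455.8 N.
ΣF_y = 0: P_y + 455.828 − ½·6.5·84 − 640 − 370·sin48° = 0 → P_y = 732.1 N.
ΣF_x = 0: P_x + 370·cos48° = 0 → P_x = -247.6 N.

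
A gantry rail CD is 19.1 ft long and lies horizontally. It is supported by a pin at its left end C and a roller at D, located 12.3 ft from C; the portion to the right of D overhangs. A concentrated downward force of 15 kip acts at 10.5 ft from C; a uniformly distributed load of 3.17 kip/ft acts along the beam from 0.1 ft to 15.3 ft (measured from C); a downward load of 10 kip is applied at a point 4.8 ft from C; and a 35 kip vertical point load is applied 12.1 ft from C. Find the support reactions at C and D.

Resultant of the distributed load: 3.17 × 15.2 = 48.184 kip at 7.7 ft from C.
Taking moments about C: D_y·12.3 − 15·10.5 − (3.17·15.2)·7.7 − 10·4.8 − 35·12.1 = 0 → D_y = 1000.0168/12.3 = 81.3022 ≈ 81.30 kip.
ΣF_y = 0: C_y + 81.3022 − 15 − 3.17·15.2 − 10 − 35 = 0 → C_y = 26.88 kip.
ΣF_x = 0: no horizontal applied forces, so C_x = 0.

C_x = 0, C_y = 26.88 kip, D_y = 81.30 kip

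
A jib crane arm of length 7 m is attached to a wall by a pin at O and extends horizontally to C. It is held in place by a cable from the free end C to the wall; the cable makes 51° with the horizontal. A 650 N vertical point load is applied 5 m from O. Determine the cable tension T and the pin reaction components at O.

ΣM about O: T·sin51°·7 − 650·5 = 0 → T = 3250/(7·0.777146) = 597.424 ≈ 597.4 N.
ΣF_x = 0: O_x − T·cos51° = 0 → O_x = 597.424 × 0.62932 = 376.0 N.
ΣF_y = 0: O_y + T·sin51° − 650 = 0 → O_y = 650 − 597.424 × 0.777146 = 185.7 N.

T = 597.4 N, O_x = 376.0 N, O_y = 185.7 N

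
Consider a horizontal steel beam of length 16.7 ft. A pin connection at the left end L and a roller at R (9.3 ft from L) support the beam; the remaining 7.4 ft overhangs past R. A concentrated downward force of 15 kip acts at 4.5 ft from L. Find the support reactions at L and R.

L_x = 0, L_y = 7.742 kip, R_y = 7.258 kip

ΣM about L: R_y·9.3 − 15·4.5 = 0 → R_y = 67.5/9.3 = 7.25806 ≈ 7.258 kip.
ΣF_y = 0: L_y + 7.25806 − 15 = 0 → L_y = 7.742 kip.
ΣF_x = 0: no horizontal applied forces, so L_x = 0.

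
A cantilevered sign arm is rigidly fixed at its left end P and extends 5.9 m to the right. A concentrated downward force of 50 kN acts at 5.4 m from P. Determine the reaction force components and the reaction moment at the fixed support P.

P_x = 0, P_y = 50.00 kN, M_P = 270.0 kN·m

ΣF_x = 0: P_x = 0.
ΣF_y = 0: P_y − 50 = 0 → P_y = 50.00 kN.
ΣM about P: M_P − 50·5.4 = 0 → M_P = 270.0 kN·m.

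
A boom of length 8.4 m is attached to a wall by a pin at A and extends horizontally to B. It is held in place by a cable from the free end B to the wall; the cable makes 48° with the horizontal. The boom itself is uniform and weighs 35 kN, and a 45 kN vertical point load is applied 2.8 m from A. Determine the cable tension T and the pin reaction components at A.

T = 43.73 kN, A_x = 29.26 kN, A_y = 47.50 kN

ΣM about A: T·sin48°·8.4 − 35·4.2 − 45·2.8 = 0 → T = 273/(8.4·0.743145) = 43.7331 ≈ 43.73 kN.
ΣF_x = 0: A_x − T·cos48° = 0 → A_x = 43.7331 × 0.669131 = 29.26 kN.
ΣF_y = 0: A_y + T·sin48° − 35 − 45 = 0 → A_y = 80 − 43.7331 × 0.743145 = 47.50 kN.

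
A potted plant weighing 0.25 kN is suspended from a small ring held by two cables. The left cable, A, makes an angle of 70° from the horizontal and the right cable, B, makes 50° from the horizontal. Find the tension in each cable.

T_A = 0.1856 kN, T_B = 0.09873 kN

ΣF_x = 0: −T_A·cos70° + T_B·cos50° = 0 → T_B = 0.532089·T_A.
ΣF_y = 0: T_A·sin70° + T_B·sin50° = 0.25.
Substitute: T_A·(0.939693 + 0.532089·0.766044) = 0.25 → T_A = 0.185557 ≈ 0.1856 kN.
Then T_B = 0.532089 × 0.185557 = 0.09873 kN.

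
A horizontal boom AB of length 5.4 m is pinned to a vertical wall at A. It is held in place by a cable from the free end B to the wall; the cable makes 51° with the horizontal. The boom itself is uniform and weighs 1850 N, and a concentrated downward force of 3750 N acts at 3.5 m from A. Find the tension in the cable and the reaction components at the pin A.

ΣM about A: T·sin51°·5.4 − 1850·2.7 − 3750·3.5 = 0 → T = 18120/(5.4·0.777146) = 4317.79 ≈ 4318 N.
ΣF_x = 0: A_x − T·cos51° = 0 → A_x = 4317.79 × 0.62932 = 2717 N.
ΣF_y = 0: A_y + T·sin51° − 1850 − 3750 = 0 → A_y = 5600 − 4317.79 × 0.777146 = 2244 N.

T = 4318 N, A_x = 2717 N, A_y = 2244 N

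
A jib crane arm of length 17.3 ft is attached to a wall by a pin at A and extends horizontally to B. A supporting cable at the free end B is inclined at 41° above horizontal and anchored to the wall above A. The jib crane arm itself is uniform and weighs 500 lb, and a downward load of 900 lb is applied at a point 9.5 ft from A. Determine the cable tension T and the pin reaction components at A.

ΣM about A: T·sin41°·17.3 − 500·8.65 − 900·9.5 = 0 → T = 12875/(17.3·0.656059) = 1134.38 ≈ 1134 lb.
ΣF_x = 0: A_x − T·cos41° = 0 → A_x = 1134.38 × 0.75471 = 856.1 lb.
ΣF_y = 0: A_y + T·sin41° − 500 − 900 = 0 → A_y = 1400 − 1134.38 × 0.656059 = 655.8 lb.

T = 1134 lb, A_x = 856.1 lb, A_y = 655.8 lb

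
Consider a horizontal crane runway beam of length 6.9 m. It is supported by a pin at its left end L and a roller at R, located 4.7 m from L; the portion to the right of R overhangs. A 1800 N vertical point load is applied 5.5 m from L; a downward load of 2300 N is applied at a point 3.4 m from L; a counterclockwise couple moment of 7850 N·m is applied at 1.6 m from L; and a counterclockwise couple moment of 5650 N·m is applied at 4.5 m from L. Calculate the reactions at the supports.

L_x = 0, L_y = 3202 N, R_y = 897.9 N

Taking moments about L: R_y·4.7 − 1800·5.5 − 2300·3.4 + 7850 + 5650 = 0 → R_y = 4220/4.7 = 897.872 ≈ 897.9 N.
ΣF_y = 0: L_y + 897.872 − 1800 − 2300 = 0 → L_y = 3202 N.
ΣF_x = 0: no horizontal applied forces, so L_x = 0.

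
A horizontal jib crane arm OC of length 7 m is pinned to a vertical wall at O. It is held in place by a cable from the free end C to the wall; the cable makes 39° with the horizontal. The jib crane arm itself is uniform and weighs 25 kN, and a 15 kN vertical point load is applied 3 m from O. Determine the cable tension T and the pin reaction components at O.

T = 30.08 kN, O_x = 23.37 kN, O_y = 21.07 kN

ΣM about O: T·sin39°·7 − 25·3.5 − 15·3 = 0 → T = 132.5/(7·0.62932) = 30.0778 ≈ 30.08 kN.
ΣF_x = 0: O_x − T·cos39° = 0 → O_x = 30.0778 × 0.777146 = 23.37 kN.
ΣF_y = 0: O_y + T·sin39° − 25 − 15 = 0 → O_y = 40 − 30.0778 × 0.62932 = 21.07 kN.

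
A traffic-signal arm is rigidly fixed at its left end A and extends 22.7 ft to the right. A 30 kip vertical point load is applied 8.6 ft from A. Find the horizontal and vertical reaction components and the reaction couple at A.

ΣF_x = 0: A_x = 0.
ΣF_y = 0: A_y − 30 = 0 → A_y = 30.00 kip.
ΣM about A: M_A − 30·8.6 = 0 → M_A = 258.0 kip·ft.

A_x = 0, A_y = 30.00 kip, M_A = 258.0 kip·ft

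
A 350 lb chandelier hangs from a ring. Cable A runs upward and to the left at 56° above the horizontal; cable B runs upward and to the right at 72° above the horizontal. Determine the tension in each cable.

T_A = 137.3 lb, T_B = 248.4 lb

ΣF_x = 0: −T_A·cos56° + T_B·cos72° = 0 → T_B = 1.80959·T_A.
ΣF_y = 0: T_A·sin56° + T_B·sin72° = 350.
Substitute: T_A·(0.829038 + 1.80959·0.951057) = 350 → T_A = 137.252 ≈ 137.3 lb.
Then T_B = 1.80959 × 137.252 = 248.4 lb.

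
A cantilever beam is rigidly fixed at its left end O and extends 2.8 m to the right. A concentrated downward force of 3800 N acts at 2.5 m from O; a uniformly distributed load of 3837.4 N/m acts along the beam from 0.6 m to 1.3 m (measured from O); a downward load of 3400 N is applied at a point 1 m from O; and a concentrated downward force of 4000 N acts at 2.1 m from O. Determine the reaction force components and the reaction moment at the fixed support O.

Resultant of the distributed load: 3837.4 × 0.7 = 2686.18 N at 0.95 m from O.
ΣF_x = 0: O_x = 0.
ΣF_y = 0: O_y − 3800 − 3837.4·0.7 − 3400 − 4000 = 0 → O_y = 13890 N.
ΣM about O: M_O − 3800·2.5 − (3837.4·0.7)·0.95 − 3400·1 − 4000·2.1 = 0 → M_O = 23850 N·m.

O_x = 0, O_y = 13890 N, M_O = 23850 N·m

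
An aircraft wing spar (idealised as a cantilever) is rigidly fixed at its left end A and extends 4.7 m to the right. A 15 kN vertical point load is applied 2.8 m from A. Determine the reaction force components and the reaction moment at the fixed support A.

A_x = 0, A_y = 15.00 kN, M_A = 42.00 kN·m

ΣF_x = 0: A_x = 0.
ΣF_y = 0: A_y − 15 = 0 → A_y = 15.00 kN.
ΣM about A: M_A − 15·2.8 = 0 → M_A = 42.00 kN·m.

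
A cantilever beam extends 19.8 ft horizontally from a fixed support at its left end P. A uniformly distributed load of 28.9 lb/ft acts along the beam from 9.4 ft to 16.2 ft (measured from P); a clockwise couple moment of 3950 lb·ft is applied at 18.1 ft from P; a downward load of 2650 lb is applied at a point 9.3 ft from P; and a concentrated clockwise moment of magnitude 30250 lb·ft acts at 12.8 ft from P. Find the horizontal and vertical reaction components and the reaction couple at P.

P_x = 0, P_y = 2847 lb, M_P = 61360 lb·ft

Resultant of the distributed load: 28.9 × 6.8 = 196.52 lb at 12.8 ft from P.
ΣF_x = 0: P_x = 0.
ΣF_y = 0: P_y − 28.9·6.8 − 2650 = 0 → P_y = 2847 lb.
ΣM about P: M_P − (28.9·6.8)·12.8 − 3950 − 2650·9.3 − 30250 = 0 → M_P = 61360 lb·ft.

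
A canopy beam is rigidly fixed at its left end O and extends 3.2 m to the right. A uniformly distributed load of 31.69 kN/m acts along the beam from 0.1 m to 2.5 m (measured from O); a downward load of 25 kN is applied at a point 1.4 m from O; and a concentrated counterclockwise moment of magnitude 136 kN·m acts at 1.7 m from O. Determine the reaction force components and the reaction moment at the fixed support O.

O_x = 0, O_y = 101.1 kN, M_O = -2.127 kN·m

Resultant of the distributed load: 31.69 × 2.4 = 76.056 kN at 1.3 m from O.
ΣF_x = 0: O_x = 0.
ΣF_y = 0: O_y − 31.69·2.4 − 25 = 0 → O_y = 101.1 kN.
ΣM about O: M_O − (31.69·2.4)·1.3 − 25·1.4 + 136 = 0 → M_O = -2.127 kN·m.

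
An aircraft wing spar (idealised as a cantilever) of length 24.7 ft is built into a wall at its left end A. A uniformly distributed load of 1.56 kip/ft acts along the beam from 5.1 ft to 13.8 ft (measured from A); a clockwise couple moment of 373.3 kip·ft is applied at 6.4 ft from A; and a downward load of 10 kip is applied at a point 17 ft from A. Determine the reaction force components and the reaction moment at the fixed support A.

Resultant of the distributed load: 1.56 × 8.7 = 13.572 kip at 9.45 ft from A.
ΣF_x = 0: A_x = 0.
ΣF_y = 0: A_y − 1.56·8.7 − 10 = 0 → A_y = 23.57 kip.
ΣM about A: M_A − (1.56·8.7)·9.45 − 373.3 − 10·17 = 0 → M_A = 671.6 kip·ft.

A_x = 0, A_y = 23.57 kip, M_A = 671.6 kip·ft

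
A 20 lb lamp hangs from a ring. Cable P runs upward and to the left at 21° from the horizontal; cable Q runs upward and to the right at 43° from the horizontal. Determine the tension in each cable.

T_P = 16.27 lb, T_Q = 20.77 lb

ΣF_x = 0: −T_P·cos21° + T_Q·cos43° = 0 → T_Q = 1.27651·T_P.
ΣF_y = 0: T_P·sin21° + T_Q·sin43° = 20.
Substitute: T_P·(0.358368 + 1.27651·0.681998) = 20 → T_P = 16.2741 ≈ 16.27 lb.
Then T_Q = 1.27651 × 16.2741 = 20.77 lb.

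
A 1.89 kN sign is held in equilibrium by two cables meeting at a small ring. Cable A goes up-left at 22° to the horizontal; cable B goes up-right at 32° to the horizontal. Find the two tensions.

ΣF_x = 0: −T_A·cos22° + T_B·cos32° = 0 → T_B = 1.09332·T_A.
ΣF_y = 0: T_A·sin22° + T_B·sin32° = 1.89.
Substitute: T_A·(0.374607 + 1.09332·0.529919) = 1.89 → T_A = 1.98118 ≈ 1.981 kN.
Then T_B = 1.09332 × 1.98118 = 2.166 kN.

T_A = 1.981 kN, T_B = 2.166 kN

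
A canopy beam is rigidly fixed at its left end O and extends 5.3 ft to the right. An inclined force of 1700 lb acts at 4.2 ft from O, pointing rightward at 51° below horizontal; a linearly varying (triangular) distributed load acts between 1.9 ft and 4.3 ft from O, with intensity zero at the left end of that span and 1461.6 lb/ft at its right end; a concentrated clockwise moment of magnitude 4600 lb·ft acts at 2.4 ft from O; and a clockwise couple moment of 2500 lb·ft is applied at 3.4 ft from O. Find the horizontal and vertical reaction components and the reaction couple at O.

O_x = -1070 lb, O_y = 3075 lb, M_O = 18790 lb·ft

Resultant of the triangular load: ½ × 1461.6 × 2.4 = 1753.92 lb, acting at 3.5 ft from O (one-third of the span from the peak).
ΣF_x = 0: O_x + 1700·cos51° = 0 → O_x = -1070 lb.
ΣF_y = 0: O_y − 1700·sin51° − ½·1461.6·2.4 = 0 → O_y = 3075 lb.
ΣM about O: M_O − 1700·sin51°·4.2 − (½·1461.6·2.4)·3.5 − 4600 − 2500 = 0 → M_O = 18790 lb·ft.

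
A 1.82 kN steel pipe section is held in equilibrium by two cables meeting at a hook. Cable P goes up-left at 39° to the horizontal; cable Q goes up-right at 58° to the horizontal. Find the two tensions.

ΣF_x = 0: −T_P·cos39° + T_Q·cos58° = 0 → T_Q = 1.46654·T_P.
ΣF_y = 0: T_P·sin39° + T_Q·sin58° = 1.82.
Substitute: T_P·(0.62932 + 1.46654·0.848048) = 1.82 → T_P = 0.971695 ≈ 0.9717 kN.
Then T_Q = 1.46654 × 0.971695 = 1.425 kN.

T_P = 0.9717 kN, T_Q = 1.425 kN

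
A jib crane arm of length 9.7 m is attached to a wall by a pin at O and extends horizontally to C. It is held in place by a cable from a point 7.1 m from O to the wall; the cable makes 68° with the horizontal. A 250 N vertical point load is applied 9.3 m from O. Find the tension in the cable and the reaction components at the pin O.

ΣM about O: T·sin68°·7.1 − 250·9.3 = 0 → T = 2325/(7.1·0.927184) = 353.182 ≈ 353.2 N.
ΣF_x = 0: O_x − T·cos68° = 0 → O_x = 353.182 × 0.374607 = 132.3 N.
ΣF_y = 0: O_y + T·sin68° − 250 = 0 → O_y = 250 − 353.182 × 0.927184 = -77.46 N.

T = 353.2 N, O_x = 132.3 N, O_y = -77.46 N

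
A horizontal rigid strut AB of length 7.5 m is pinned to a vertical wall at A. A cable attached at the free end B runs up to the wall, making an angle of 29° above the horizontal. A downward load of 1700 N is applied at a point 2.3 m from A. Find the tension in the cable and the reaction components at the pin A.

ΣM about A: T·sin29°·7.5 − 1700·2.3 = 0 → T = 3910/(7.5·0.48481) = 1075.34 ≈ 1075 N.
ΣF_x = 0: A_x − T·cos29° = 0 → A_x = 1075.34 × 0.87462 = 940.5 N.
ΣF_y = 0: A_y + T·sin29° − 1700 = 0 → A_y = 1700 − 1075.34 × 0.48481 = 1179 N.

T = 1075 N, A_x = 940.5 N, A_y = 1179 N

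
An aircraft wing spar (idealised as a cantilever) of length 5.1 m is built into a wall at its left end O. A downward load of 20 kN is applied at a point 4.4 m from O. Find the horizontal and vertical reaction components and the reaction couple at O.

O_x = 0, O_y = 20.00 kN, M_O = 88.00 kN·m

ΣF_x = 0: O_x = 0.
ΣF_y = 0: O_y − 20 = 0 → O_y = 20.00 kN.
ΣM about O: M_O − 20·4.4 = 0 → M_O = 88.00 kN·m.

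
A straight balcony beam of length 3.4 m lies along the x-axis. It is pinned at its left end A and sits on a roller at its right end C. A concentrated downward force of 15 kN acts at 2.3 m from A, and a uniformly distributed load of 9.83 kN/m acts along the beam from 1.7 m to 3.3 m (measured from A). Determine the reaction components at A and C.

Resultant of the distributed load: 9.83 × 1.6 = 15.728 kN at 2.5 m from A.
Moments about A: C_y·3.4 − 15·2.3 − (9.83·1.6)·2.5 = 0 → C_y = 73.82/3.4 = 21.7118 ≈ 21.71 kN.
ΣF_y = 0: A_y + 21.7118 − 15 − 9.83·1.6 = 0 → A_y = 9.016 kN.
ΣF_x = 0: no horizontal applied forces, so A_x = 0.

A_x = 0, A_y = 9.016 kN, C_y = 21.71 kN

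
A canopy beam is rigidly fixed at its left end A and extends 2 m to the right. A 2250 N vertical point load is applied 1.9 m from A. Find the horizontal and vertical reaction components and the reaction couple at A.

A_x = 0, A_y = 2250 N, M_A = 4275 N·m

ΣF_x = 0: A_x = 0.
ΣF_y = 0: A_y − 2250 = 0 → A_y = 2250 N.
ΣM about A: M_A − 2250·1.9 = 0 → M_A = 4275 N·m.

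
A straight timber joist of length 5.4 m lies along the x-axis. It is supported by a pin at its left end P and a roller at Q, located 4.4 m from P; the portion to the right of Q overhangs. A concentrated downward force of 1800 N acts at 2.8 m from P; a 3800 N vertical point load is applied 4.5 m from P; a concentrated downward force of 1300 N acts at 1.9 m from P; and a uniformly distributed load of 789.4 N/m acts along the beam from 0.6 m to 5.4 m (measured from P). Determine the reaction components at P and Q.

P_x = 0, P_y = 2512 N, Q_y = 8177 N

Resultant of the distributed load: 789.4 × 4.8 = 3789.12 N at 3 m from P.
ΣM about P: Q_y·4.4 − 1800·2.8 − 3800·4.5 − 1300·1.9 − (789.4·4.8)·3 = 0 → Q_y = 35977.36/4.4 = 8176.67 ≈ 8177 N.
ΣF_y = 0: P_y + 8176.67 − 1800 − 3800 − 1300 − 789.4·4.8 = 0 → P_y = 2512 N.
ΣF_x = 0: no horizontal applied forces, so P_x = 0.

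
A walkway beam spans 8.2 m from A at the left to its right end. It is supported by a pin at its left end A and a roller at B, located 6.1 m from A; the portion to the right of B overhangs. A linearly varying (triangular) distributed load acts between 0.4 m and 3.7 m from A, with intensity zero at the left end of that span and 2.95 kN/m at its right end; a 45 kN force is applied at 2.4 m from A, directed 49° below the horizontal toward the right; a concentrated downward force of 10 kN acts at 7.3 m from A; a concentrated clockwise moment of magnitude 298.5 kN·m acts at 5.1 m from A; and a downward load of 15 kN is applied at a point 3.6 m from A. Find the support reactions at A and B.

Resultant of the triangular load: ½ × 2.95 × 3.3 = 4.8675 kN, acting at 2.6 m from A (one-third of the span from the peak).
Moments about A: B_y·6.1 − (½·2.95·3.3)·2.6 − 45·sin49°·2.4 − 10·7.3 − 298.5 − 15·3.6 = 0 → B_y = 519.664/6.1 = 85.1908 ≈ 85.19 kN.
ΣF_y = 0: A_y + 85.1908 − ½·2.95·3.3 − 45·sin49° − 10 − 15 = 0 → A_y = -21.36 kN.
ΣF_x = 0: A_x + 45·cos49° = 0 → A_x = -29.52 kN.

A_x = -29.52 kN, A_y = -21.36 kN, B_y = 85.19 kN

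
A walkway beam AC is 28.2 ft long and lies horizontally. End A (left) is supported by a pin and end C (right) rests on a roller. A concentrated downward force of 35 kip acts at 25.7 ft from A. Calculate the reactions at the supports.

A_x = 0, A_y = 3.103 kip, C_y = 31.90 kip

Taking moments about A: C_y·28.2 − 35·25.7 = 0 → C_y = 899.5/28.2 = 31.8972 ≈ 31.90 kip.
ΣF_y = 0: A_y + 31.8972 − 35 = 0 → A_y = 3.103 kip.
ΣF_x = 0: no horizontal applied forces, so A_x = 0.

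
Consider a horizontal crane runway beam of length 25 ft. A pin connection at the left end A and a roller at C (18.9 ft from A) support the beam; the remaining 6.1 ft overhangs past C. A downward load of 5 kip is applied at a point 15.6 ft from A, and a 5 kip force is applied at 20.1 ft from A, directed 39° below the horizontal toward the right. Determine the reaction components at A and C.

A_x = -3.886 kip, A_y = 0.6732 kip, C_y = 7.473 kip

ΣM about A: C_y·18.9 − 5·15.6 − 5·sin39°·20.1 = 0 → C_y = 141.247/18.9 = 7.47339 ≈ 7.473 kip.
ΣF_y = 0: A_y + 7.47339 − 5 − 5·sin39° = 0 → A_y = 0.6732 kip.
ΣF_x = 0: A_x + 5·cos39° = 0 → A_x = -3.886 kip.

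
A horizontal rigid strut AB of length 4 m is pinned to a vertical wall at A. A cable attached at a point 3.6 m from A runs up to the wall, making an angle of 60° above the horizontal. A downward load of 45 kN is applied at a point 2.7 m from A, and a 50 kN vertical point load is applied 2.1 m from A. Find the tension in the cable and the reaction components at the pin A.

T = 72.65 kN, A_x = 36.32 kN, A_y = 32.08 kN

ΣM about A: T·sin60°·3.6 − 45·2.7 − 50·2.1 = 0 → T = 226.5/(3.6·0.866025) = 72.6499 ≈ 72.65 kN.
ΣF_x = 0: A_x − T·cos60° = 0 → A_x = 72.6499 × 0.5 = 36.32 kN.
ΣF_y = 0: A_y + T·sin60° − 45 − 50 = 0 → A_y = 95 − 72.6499 × 0.866025 = 32.08 kN.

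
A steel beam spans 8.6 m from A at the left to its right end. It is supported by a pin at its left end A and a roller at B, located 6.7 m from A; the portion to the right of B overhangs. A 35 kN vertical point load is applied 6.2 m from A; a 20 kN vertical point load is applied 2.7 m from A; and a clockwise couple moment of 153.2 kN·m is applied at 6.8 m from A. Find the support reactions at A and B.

Taking moments about A: B_y·6.7 − 35·6.2 − 20·2.7 − 153.2 = 0 → B_y = 424.2/6.7 = 63.3134 ≈ 63.31 kN.
ΣF_y = 0: A_y + 63.3134 − 35 − 20 = 0 → A_y = -8.313 kN.
ΣF_x = 0: no horizontal applied forces, so A_x = 0.

A_x = 0, A_y = -8.313 kN, B_y = 63.31 kN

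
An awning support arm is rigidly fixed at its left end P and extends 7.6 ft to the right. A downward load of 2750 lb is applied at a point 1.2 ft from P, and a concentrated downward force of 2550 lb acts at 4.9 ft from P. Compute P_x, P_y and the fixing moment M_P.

P_x = 0, P_y = 5300 lb, M_P = 15800 lb·ft

ΣF_x = 0: P_x = 0.
ΣF_y = 0: P_y − 2750 − 2550 = 0 → P_y = 5300 lb.
ΣM about P: M_P − 2750·1.2 − 2550·4.9 = 0 → M_P = 15800 lb·ft.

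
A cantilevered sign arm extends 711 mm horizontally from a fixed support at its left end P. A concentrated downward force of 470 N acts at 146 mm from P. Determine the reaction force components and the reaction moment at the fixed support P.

ΣF_x = 0: P_x = 0.
ΣF_y = 0: P_y − 470 = 0 → P_y = 470.0 N.
ΣM about P: M_P − 470·146 = 0 → M_P = 68620 N·mm.

P_x = 0, P_y = 470.0 N, M_P = 68620 N·mm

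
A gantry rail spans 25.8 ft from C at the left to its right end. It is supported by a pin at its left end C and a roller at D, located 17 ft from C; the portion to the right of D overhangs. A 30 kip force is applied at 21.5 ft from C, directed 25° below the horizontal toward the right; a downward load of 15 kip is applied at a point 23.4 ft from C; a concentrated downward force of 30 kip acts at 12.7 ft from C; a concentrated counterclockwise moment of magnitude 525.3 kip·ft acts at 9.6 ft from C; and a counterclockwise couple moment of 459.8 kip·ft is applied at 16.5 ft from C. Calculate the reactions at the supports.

C_x = -27.19 kip, C_y = 56.53 kip, D_y = 1.146 kip

Taking moments about C: D_y·17 − 30·sin25°·21.5 − 15·23.4 − 30·12.7 + 525.3 + 459.8 = 0 → D_y = 19.4888/17 = 1.1464 ≈ 1.146 kip.
ΣF_y = 0: C_y + 1.1464 − 30·sin25° − 15 − 30 = 0 → C_y = 56.53 kip.
ΣF_x = 0: C_x + 30·cos25° = 0 → C_x = -27.19 kip.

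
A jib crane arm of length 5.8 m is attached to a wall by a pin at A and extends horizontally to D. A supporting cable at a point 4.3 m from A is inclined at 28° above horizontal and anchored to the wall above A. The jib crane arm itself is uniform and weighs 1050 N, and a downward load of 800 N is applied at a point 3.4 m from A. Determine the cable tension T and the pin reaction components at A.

ΣM about A: T·sin28°·4.3 − 1050·2.9 − 800·3.4 = 0 → T = 5765/(4.3·0.469472) = 2855.76 ≈ 2856 N.
ΣF_x = 0: A_x − T·cos28° = 0 → A_x = 2855.76 × 0.882948 = 2521 N.
ΣF_y = 0: A_y + T·sin28° − 1050 − 800 = 0 → A_y = 1850 − 2855.76 × 0.469472 = 509.3 N.

T = 2856 N, A_x = 2521 N, A_y = 509.3 N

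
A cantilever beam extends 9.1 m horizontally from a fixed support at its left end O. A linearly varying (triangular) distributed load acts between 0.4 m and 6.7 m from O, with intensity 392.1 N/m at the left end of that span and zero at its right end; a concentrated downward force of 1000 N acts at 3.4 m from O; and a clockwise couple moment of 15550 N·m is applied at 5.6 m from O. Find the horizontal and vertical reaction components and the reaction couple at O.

Resultant of the triangular load: ½ × 392.1 × 6.3 = 1235.115 N, acting at 2.5 m from O (one-third of the span from the peak).
ΣF_x = 0: O_x = 0.
ΣF_y = 0: O_y − ½·392.1·6.3 − 1000 = 0 → O_y = 2235 N.
ΣM about O: M_O − (½·392.1·6.3)·2.5 − 1000·3.4 − 15550 = 0 → M_O = 22040 N·m.

O_x = 0, O_y = 2235 N, M_O = 22040 N·m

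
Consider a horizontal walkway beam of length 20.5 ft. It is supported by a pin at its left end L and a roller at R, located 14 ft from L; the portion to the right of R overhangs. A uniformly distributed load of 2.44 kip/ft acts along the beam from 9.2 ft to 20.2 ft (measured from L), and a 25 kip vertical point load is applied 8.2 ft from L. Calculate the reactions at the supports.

L_x = 0, L_y = 9.015 kip, R_y = 42.82 kip

Resultant of the distributed load: 2.44 × 11 = 26.84 kip at 14.7 ft from L.
ΣM about L: R_y·14 − (2.44·11)·14.7 − 25·8.2 = 0 → R_y = 599.548/14 = 42.8249 ≈ 42.82 kip.
ΣF_y = 0: L_y + 42.8249 − 2.44·11 − 25 = 0 → L_y = 9.015 kip.
ΣF_x = 0: no horizontal applied forces, so L_x = 0.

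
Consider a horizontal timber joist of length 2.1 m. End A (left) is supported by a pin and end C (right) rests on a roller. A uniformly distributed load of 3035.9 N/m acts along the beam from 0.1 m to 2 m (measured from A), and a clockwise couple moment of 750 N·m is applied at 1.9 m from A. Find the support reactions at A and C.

A_x = 0, A_y = 2527 N, C_y = 3241 N

Resultant of the distributed load: 3035.9 × 1.9 = 5768.21 N at 1.05 m from A.
Taking moments about A: C_y·2.1 − (3035.9·1.9)·1.05 − 750 = 0 → C_y = 6806.6205/2.1 = 3241.25 ≈ 3241 N.
ΣF_y = 0: A_y + 3241.25 − 3035.9·1.9 = 0 → A_y = 2527 N.
ΣF_x = 0: no horizontal applied forces, so A_x = 0.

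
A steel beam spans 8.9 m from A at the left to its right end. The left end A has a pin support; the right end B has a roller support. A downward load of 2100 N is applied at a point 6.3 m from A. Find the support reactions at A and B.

A_x = 0, A_y = 613.5 N, B_y = 1487 N

ΣM about A: B_y·8.9 − 2100·6.3 = 0 → B_y = 13230/8.9 = 1486.52 ≈ 1487 N.
ΣF_y = 0: A_y + 1486.52 − 2100 = 0 → A_y = 613.5 N.
ΣF_x = 0: no horizontal applied forces, so A_x = 0.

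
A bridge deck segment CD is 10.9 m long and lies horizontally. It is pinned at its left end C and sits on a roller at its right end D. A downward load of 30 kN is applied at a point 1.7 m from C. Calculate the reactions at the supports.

ΣM about C: D_y·10.9 − 30·1.7 = 0 → D_y = 51/10.9 = 4.6789 ≈ 4.679 kN.
ΣF_y = 0: C_y + 4.6789 − 30 = 0 → C_y = 25.32 kN.
ΣF_x = 0: no horizontal applied forces, so C_x = 0.

C_x = 0, C_y = 25.32 kN, D_y = 4.679 kN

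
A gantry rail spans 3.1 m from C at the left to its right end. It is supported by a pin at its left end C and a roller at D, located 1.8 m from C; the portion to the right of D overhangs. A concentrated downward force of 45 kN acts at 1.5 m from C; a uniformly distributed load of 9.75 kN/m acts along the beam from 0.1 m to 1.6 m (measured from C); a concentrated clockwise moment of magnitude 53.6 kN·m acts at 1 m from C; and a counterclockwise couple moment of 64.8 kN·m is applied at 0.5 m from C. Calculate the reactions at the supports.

C_x = 0, C_y = 21.44 kN, D_y = 38.18 kN

Resultant of the distributed load: 9.75 × 1.5 = 14.625 kN at 0.85 m from C.
ΣM about C: D_y·1.8 − 45·1.5 − (9.75·1.5)·0.85 − 53.6 + 64.8 = 0 → D_y = 68.73125/1.8 = 38.184 ≈ 38.18 kN.
ΣF_y = 0: C_y + 38.184 − 45 − 9.75·1.5 = 0 → C_y = 21.44 kN.
ΣF_x = 0: no horizontal applied forces, so C_x = 0.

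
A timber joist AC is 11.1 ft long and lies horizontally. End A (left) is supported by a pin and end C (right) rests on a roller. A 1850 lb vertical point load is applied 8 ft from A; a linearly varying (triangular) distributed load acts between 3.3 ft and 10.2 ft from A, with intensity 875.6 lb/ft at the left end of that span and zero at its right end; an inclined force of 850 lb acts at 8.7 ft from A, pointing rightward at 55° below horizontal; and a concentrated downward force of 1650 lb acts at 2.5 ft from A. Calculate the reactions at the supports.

Resultant of the triangular load: ½ × 875.6 × 6.9 = 3020.82 lb, acting at 5.6 ft from A (one-third of the span from the peak).
Moments about A: C_y·11.1 − 1850·8 − (½·875.6·6.9)·5.6 − 850·sin55°·8.7 − 1650·2.5 = 0 → C_y = 41899.2/11.1 = 3774.7 ≈ 3775 lb.
ΣF_y = 0: A_y + 3774.7 − 1850 − ½·875.6·6.9 − 850·sin55° − 1650 = 0 → A_y = 3442 lb.
ΣF_x = 0: A_x + 850·cos55° = 0 → A_x = -487.5 lb.

A_x = -487.5 lb, A_y = 3442 lb, C_y = 3775 lb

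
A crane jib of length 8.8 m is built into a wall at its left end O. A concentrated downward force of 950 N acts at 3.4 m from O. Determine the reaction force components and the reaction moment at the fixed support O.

O_x = 0, O_y = 950.0 N, M_O = 3230 N·m

ΣF_x = 0: O_x = 0.
ΣF_y = 0: O_y − 950 = 0 → O_y = 950.0 N.
ΣM about O: M_O − 950·3.4 = 0 → M_O = 3230 N·m.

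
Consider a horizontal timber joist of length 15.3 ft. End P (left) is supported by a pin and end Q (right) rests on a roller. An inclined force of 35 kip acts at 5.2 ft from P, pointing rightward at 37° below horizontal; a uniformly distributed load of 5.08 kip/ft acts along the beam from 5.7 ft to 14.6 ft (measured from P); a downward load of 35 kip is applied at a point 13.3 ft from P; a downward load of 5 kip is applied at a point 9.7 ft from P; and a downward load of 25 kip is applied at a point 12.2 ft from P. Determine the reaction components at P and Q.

P_x = -27.95 kip, P_y = 40.59 kip, Q_y = 90.68 kip

Resultant of the distributed load: 5.08 × 8.9 = 45.212 kip at 10.15 ft from P.
Taking moments about P: Q_y·15.3 − 35·sin37°·5.2 − (5.08·8.9)·10.15 − 35·13.3 − 5·9.7 − 25·12.2 = 0 → Q_y = 1387.43/15.3 = 90.6817 ≈ 90.68 kip.
ΣF_y = 0: P_y + 90.6817 − 35·sin37° − 5.08·8.9 − 35 − 5 − 25 = 0 → P_y = 40.59 kip.
ΣF_x = 0: P_x + 35·cos37° = 0 → P_x = -27.95 kip.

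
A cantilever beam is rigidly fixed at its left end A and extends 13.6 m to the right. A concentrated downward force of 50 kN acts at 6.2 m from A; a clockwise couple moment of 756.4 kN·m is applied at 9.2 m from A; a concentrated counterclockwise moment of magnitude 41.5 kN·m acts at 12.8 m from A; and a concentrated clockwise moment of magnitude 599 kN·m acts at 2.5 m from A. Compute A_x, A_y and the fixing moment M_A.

A_x = 0, A_y = 50.00 kN, M_A = 1624 kN·m

ΣF_x = 0: A_x = 0.
ΣF_y = 0: A_y − 50 = 0 → A_y = 50.00 kN.
ΣM about A: M_A − 50·6.2 − 756.4 + 41.5 − 599 = 0 → M_A = 1624 kN·m.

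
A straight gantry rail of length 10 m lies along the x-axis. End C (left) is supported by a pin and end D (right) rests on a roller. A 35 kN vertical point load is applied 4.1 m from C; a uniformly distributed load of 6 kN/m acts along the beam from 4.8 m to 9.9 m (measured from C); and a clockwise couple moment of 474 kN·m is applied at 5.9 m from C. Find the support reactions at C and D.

C_x = 0, C_y = -18.64 kN, D_y = 84.24 kN

Resultant of the distributed load: 6 × 5.1 = 30.6 kN at 7.35 m from C.
Moments about C: D_y·10 − 35·4.1 − (6·5.1)·7.35 − 474 = 0 → D_y = 842.41/10 = 84.241 ≈ 84.24 kN.
ΣF_y = 0: C_y + 84.241 − 35 − 6·5.1 = 0 → C_y = -18.64 kN.
ΣF_x = 0: no horizontal applied forces, so C_x = 0.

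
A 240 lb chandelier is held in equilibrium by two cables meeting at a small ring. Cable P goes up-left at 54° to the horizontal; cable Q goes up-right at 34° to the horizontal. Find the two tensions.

T_P = 199.1 lb, T_Q = 141.2 lb

ΣF_x = 0: −T_P·cos54° + T_Q·cos34° = 0 → T_Q = 0.708997·T_P.
ΣF_y = 0: T_P·sin54° + T_Q·sin34° = 240.
Substitute: T_P·(0.809017 + 0.708997·0.559193) = 240 → T_P = 199.09 ≈ 199.1 lb.
Then T_Q = 0.708997 × 199.09 = 141.2 lb.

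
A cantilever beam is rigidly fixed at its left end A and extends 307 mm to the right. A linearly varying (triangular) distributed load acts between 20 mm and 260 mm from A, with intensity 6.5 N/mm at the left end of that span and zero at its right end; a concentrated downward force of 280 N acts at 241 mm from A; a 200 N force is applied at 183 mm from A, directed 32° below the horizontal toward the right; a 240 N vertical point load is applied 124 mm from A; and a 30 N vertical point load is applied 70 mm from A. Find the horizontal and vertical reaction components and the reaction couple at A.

A_x = -169.6 N, A_y = 1436 N, M_A = 196700 N·mm

Resultant of the triangular load: ½ × 6.5 × 240 = 780 N, acting at 100 mm from A (one-third of the span from the peak).
ΣF_x = 0: A_x + 200·cos32° = 0 → A_x = -169.6 N.
ΣF_y = 0: A_y − ½·6.5·240 − 280 − 200·sin32° − 240 − 30 = 0 → A_y = 1436 N.
ΣM about A: M_A − (½·6.5·240)·100 − 280·241 − 200·sin32°·183 − 240·124 − 30·70 = 0 → M_A = 196700 N·mm.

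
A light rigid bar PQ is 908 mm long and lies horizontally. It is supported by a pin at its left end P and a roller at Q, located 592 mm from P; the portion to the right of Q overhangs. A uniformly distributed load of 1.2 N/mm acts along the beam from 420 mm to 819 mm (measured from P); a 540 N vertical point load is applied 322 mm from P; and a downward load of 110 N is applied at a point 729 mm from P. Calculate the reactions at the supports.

P_x = 0, P_y = 198.6 N, Q_y = 930.2 N

Resultant of the distributed load: 1.2 × 399 = 478.8 N at 619.5 mm from P.
Moments about P: Q_y·592 − (1.2·399)·619.5 − 540·322 − 110·729 = 0 → Q_y = 550686.6/592 = 930.214 ≈ 930.2 N.
ΣF_y = 0: P_y + 930.214 − 1.2·399 − 540 − 110 = 0 → P_y = 198.6 N.
ΣF_x = 0: no horizontal applied forces, so P_x = 0.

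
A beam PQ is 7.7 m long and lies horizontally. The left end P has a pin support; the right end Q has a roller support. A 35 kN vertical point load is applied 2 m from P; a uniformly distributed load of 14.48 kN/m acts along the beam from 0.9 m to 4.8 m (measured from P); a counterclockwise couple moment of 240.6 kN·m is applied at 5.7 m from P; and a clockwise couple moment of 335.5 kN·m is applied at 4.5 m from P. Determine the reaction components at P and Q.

P_x = 0, P_y = 49.15 kN, Q_y = 42.32 kN

Resultant of the distributed load: 14.48 × 3.9 = 56.472 kN at 2.85 m from P.
Taking moments about P: Q_y·7.7 − 35·2 − (14.48·3.9)·2.85 + 240.6 − 335.5 = 0 → Q_y = 325.8452/7.7 = 42.3176 ≈ 42.32 kN.
ΣF_y = 0: P_y + 42.3176 − 35 − 14.48·3.9 = 0 → P_y = 49.15 kN.
ΣF_x = 0: no horizontal applied forces, so P_x = 0.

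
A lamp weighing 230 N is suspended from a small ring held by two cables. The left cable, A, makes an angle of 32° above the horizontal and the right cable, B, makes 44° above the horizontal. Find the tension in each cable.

ΣF_x = 0: −T_A·cos32° + T_B·cos44° = 0 → T_B = 1.17893·T_A.
ΣF_y = 0: T_A·sin32° + T_B·sin44° = 230.
Substitute: T_A·(0.529919 + 1.17893·0.694658) = 230 → T_A = 170.513 ≈ 170.5 N.
Then T_B = 1.17893 × 170.513 = 201.0 N.

T_A = 170.5 N, T_B = 201.0 N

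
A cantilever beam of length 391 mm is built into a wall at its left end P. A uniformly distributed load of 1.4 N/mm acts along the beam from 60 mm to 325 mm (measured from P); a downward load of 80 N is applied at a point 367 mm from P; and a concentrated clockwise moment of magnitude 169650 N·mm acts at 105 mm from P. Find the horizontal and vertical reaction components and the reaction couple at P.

Resultant of the distributed load: 1.4 × 265 = 371 N at 192.5 mm from P.
ΣF_x = 0: P_x = 0.
ΣF_y = 0: P_y − 1.4·265 − 80 = 0 → P_y = 451.0 N.
ΣM about P: M_P − (1.4·265)·192.5 − 80·367 − 169650 = 0 → M_P = 270400 N·mm.

P_x = 0, P_y = 451.0 N, M_P = 270400 N·mm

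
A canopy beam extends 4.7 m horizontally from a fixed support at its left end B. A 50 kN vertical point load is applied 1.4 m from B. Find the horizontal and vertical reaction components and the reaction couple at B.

ΣF_x = 0: B_x = 0.
ΣF_y = 0: B_y − 50 = 0 → B_y = 50.00 kN.
ΣM about B: M_B − 50·1.4 = 0 → M_B = 70.00 kN·m.

B_x = 0, B_y = 50.00 kN, M_B = 70.00 kN·m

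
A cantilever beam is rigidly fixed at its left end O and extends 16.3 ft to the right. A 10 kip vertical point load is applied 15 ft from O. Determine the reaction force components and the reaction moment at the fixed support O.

O_x = 0, O_y = 10.00 kip, M_O = 150.0 kip·ft

ΣF_x = 0: O_x = 0.
ΣF_y = 0: O_y − 10 = 0 → O_y = 10.00 kip.
ΣM about O: M_O − 10·15 = 0 → M_O = 150.0 kip·ft.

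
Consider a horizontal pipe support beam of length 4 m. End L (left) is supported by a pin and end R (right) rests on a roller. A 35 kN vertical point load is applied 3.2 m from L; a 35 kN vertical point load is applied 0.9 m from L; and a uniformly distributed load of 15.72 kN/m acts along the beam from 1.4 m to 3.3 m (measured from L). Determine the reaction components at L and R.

Resultant of the distributed load: 15.72 × 1.9 = 29.868 kN at 2.35 m from L.
Taking moments about L: R_y·4 − 35·3.2 − 35·0.9 − (15.72·1.9)·2.35 = 0 → R_y = 213.6898/4 = 53.4224 ≈ 53.42 kN.
ΣF_y = 0: L_y + 53.4224 − 35 − 35 − 15.72·1.9 = 0 → L_y = 46.45 kN.
ΣF_x = 0: no horizontal applied forces, so L_x = 0.

L_x = 0, L_y = 46.45 kN, R_y = 53.42 kN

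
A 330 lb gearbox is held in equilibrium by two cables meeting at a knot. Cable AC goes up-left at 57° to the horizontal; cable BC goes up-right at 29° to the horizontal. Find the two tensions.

ΣF_x = 0: −T_AC·cos57° + T_BC·cos29° = 0 → T_BC = 0.622715·T_AC.
ΣF_y = 0: T_AC·sin57° + T_BC·sin29° = 330.
Substitute: T_AC·(0.838671 + 0.622715·0.48481) = 330 → T_AC = 289.329 ≈ 289.3 lb.
Then T_BC = 0.622715 × 289.329 = 180.2 lb.

T_AC = 289.3 lb, T_BC = 180.2 lb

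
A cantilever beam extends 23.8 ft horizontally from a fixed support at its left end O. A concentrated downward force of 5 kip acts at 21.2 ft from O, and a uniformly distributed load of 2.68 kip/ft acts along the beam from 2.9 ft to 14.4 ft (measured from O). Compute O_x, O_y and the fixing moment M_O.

Resultant of the distributed load: 2.68 × 11.5 = 30.82 kip at 8.65 ft from O.
ΣF_x = 0: O_x = 0.
ΣF_y = 0: O_y − 5 − 2.68·11.5 = 0 → O_y = 35.82 kip.
ΣM about O: M_O − 5·21.2 − (2.68·11.5)·8.65 = 0 → M_O = 372.6 kip·ft.

O_x = 0, O_y = 35.82 kip, M_O = 372.6 kip·ft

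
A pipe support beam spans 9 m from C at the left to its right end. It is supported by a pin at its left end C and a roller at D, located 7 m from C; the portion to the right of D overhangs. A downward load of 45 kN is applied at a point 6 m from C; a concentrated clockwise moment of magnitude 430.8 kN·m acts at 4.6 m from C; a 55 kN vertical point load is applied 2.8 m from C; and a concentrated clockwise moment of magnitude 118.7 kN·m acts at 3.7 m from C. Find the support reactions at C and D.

Moments about C: D_y·7 − 45·6 − 430.8 − 55·2.8 − 118.7 = 0 → D_y = 973.5/7 = 139.071 ≈ 139.1 kN.
ΣF_y = 0: C_y + 139.071 − 45 − 55 = 0 → C_y = -39.07 kN.
ΣF_x = 0: no horizontal applied forces, so C_x = 0.

C_x = 0, C_y = -39.07 kN, D_y = 139.1 kN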